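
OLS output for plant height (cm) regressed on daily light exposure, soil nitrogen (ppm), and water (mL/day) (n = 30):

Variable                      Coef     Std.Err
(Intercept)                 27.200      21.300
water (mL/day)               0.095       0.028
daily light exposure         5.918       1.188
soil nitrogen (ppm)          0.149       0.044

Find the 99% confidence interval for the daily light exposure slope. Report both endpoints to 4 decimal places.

Read off: b = 5.918, SE = 1.188 for daily light exposure.
df = n − k − 1 = 30 − 3 − 1 = 26.
t* = t_{0.005, 26} = 2.778715.
Margin = t* × SE = 2.778715 × 1.188 = 3.301113.
CI: 5.918 ± 3.301113 → (2.6169, 9.2191).

(2.6169, 9.2191)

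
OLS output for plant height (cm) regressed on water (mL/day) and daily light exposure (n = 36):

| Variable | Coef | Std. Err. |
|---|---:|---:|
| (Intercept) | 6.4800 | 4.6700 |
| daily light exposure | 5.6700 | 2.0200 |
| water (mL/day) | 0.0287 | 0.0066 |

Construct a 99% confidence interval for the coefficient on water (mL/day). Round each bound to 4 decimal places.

Read off: b = 0.0287, SE = 0.0066 for water (mL/day).
df = n − k − 1 = 36 − 2 − 1 = 33.
t* = t_{0.005, 33} = 2.733277.
Margin = t* × SE = 2.733277 × 0.0066 = 0.018040.
CI: 0.0287 ± 0.018040 → (0.0107, 0.0467).

(0.0107, 0.0467)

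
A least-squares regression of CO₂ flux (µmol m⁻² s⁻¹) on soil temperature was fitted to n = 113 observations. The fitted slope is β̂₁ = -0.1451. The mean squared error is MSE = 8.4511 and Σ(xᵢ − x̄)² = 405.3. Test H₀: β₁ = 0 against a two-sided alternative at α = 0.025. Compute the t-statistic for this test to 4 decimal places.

SE(β̂₁) = √(MSE/Sₓₓ) = √(8.4511/405.3) = 0.1444.
t = -0.1451 / 0.1444 = -1.0048.
df = n − 2 = 111.
Two-sided p ≈ 0.3172, which is ≥ 0.025, so fail to reject H₀.
The data do not give significant evidence of an association between soil temperature and CO₂ flux.

t = -1.0048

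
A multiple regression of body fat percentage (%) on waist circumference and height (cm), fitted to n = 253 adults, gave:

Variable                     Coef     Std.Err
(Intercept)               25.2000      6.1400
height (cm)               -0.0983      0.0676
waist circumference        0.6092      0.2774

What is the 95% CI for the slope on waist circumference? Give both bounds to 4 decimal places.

(0.0629, 1.1555)

Read off: b = 0.6092, SE = 0.2774 for waist circumference.
df = n − k − 1 = 253 − 2 − 1 = 250.
t* = t_{0.025, 250} = 1.969498.
Margin = t* × SE = 1.969498 × 0.2774 = 0.546339.
CI: 0.6092 ± 0.546339 → (0.0629, 1.1555).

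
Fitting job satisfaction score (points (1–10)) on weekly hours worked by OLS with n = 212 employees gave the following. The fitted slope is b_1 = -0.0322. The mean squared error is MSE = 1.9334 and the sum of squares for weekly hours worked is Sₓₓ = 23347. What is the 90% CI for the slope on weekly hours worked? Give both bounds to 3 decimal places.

SE(b_1) = √(MSE/Sₓₓ) = √(1.9334/23347) = 0.00910008.
df = n − 2 = 210.
t* = t_{0.05, 210} = 1.652142.
Margin = t* × SE = 1.652142 × 0.00910008 = 0.01503.
CI: -0.0322 ± 0.01503 → (-0.047, -0.017).
With 90% confidence, each one-unit increase in weekly hours worked is associated with a change of between -0.047 and -0.017 points (1–10) in job satisfaction score.

(-0.047, -0.017)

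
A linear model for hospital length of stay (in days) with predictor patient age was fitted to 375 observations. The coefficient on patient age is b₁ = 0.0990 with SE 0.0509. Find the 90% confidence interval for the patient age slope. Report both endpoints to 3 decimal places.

(0.015, 0.183)

df = n − 2 = 375 − 2 = 373.
t* = t_{0.05, 373} = 1.648949.
Margin = t* × SE = 1.648949 × 0.0509 = 0.08393.
CI: 0.0990 ± 0.08393 → (0.015, 0.183).
With 90% confidence, each one-unit increase in patient age is associated with a change of between 0.015 and 0.183 days in hospital length of stay.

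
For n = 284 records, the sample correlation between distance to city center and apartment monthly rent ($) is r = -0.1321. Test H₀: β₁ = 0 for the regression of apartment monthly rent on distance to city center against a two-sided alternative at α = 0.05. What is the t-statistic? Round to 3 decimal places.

t = -2.238

t = r·√(n − 2)/√(1 − r²) = -0.1321·√282/√0.98255 = -2.238.
df = n − 2 = 282.
Two-sided p ≈ 0.0260, which is < 0.05, so reject H₀.
There is evidence of a linear association between distance to city center and apartment monthly rent.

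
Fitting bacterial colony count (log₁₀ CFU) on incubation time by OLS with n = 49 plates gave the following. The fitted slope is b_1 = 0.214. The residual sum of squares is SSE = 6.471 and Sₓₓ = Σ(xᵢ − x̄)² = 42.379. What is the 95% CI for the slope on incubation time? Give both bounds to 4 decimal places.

(0.0993, 0.3287)

MSE = SSE/(n − 2) = 6.471/47 = 0.137681.
SE(b_1) = √(MSE/Sₓₓ) = √(0.137681/42.379) = 0.0569982.
df = n − 2 = 47.
t* = t_{0.025, 47} = 2.011741.
Margin = t* × SE = 2.011741 × 0.0569982 = 0.114666.
CI: 0.214 ± 0.114666 → (0.0993, 0.3287).
With 95% confidence, each one-unit increase in incubation time is associated with a change of between 0.0993 and 0.3287 log₁₀ CFU in bacterial colony count.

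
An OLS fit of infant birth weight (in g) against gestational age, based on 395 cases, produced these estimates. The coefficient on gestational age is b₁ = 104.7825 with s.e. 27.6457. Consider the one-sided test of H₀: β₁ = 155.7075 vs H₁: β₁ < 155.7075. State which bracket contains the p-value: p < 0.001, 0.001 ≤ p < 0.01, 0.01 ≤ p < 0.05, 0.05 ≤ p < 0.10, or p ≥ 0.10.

t = (104.7825 − 155.7075) / 27.6457 = -1.842.
df = n − 2 = 395 − 2 = 393.
One-sided p = P(T_{393} < t) ≈ 0.0331.
So 0.01 ≤ p < 0.05.

0.01 ≤ p < 0.05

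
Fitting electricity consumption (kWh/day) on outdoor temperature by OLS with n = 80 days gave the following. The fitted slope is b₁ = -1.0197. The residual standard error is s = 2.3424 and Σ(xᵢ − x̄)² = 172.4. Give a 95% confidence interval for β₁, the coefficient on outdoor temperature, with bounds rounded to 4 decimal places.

(-1.3749, -0.6645)

SE(b₁) = s/√Sₓₓ = 2.3424/√172.4 = 0.178399.
df = n − 2 = 78.
t* = t_{0.025, 78} = 1.990847.
Margin = t* × SE = 1.990847 × 0.178399 = 0.355165.
CI: -1.0197 ± 0.355165 → (-1.3749, -0.6645).
With 95% confidence, each one-unit increase in outdoor temperature is associated with a change of between -1.3749 and -0.6645 kWh/day in electricity consumption.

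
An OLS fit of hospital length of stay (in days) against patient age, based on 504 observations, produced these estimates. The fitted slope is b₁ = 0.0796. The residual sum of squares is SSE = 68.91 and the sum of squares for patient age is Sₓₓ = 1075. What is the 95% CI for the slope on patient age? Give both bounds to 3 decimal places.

(0.057, 0.102)

MSE = SSE/(n − 2) = 68.91/502 = 0.137271.
SE(b₁) = √(MSE/Sₓₓ) = √(0.137271/1075) = 0.0113002.
df = n − 2 = 502.
t* = t_{0.025, 502} = 1.964701.
Margin = t* × SE = 1.964701 × 0.0113002 = 0.02220.
CI: 0.0796 ± 0.02220 → (0.057, 0.102).
With 95% confidence, each one-unit increase in patient age is associated with a change of between 0.057 and 0.102 days in hospital length of stay.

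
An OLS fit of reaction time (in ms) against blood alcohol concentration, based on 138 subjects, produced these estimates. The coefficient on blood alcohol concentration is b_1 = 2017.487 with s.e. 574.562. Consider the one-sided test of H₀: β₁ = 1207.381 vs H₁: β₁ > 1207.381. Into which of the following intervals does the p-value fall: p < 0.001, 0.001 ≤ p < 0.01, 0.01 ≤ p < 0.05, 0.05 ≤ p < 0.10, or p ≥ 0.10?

t = (2017.487 − 1207.381) / 574.562 = 1.410.
df = n − 2 = 138 − 2 = 136.
One-sided p = P(T_{136} > t) ≈ 0.0804.
So 0.05 ≤ p < 0.10.

0.05 ≤ p < 0.10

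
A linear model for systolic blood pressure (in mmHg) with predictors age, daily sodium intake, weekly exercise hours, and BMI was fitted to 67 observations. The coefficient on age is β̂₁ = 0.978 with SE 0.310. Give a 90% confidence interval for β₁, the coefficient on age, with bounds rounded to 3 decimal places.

(0.460, 1.496)

df = n − k − 1 = 67 − 4 − 1 = 62.
t* = t_{0.05, 62} = 1.669804.
Margin = t* × SE = 1.669804 × 0.310 = 0.51764.
CI: 0.978 ± 0.51764 → (0.460, 1.496).
With 90% confidence, each one-unit increase in age is associated with a change of between 0.460 and 1.496 mmHg in systolic blood pressure, holding the other predictors fixed.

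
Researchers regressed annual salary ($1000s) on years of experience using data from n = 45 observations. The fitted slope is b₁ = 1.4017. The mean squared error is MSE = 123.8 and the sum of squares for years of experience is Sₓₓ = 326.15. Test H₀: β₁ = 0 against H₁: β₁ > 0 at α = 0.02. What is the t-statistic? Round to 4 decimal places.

t = 2.2751

SE(b₁) = √(MSE/Sₓₓ) = √(123.8/326.15) = 0.616101.
t = 1.4017 / 0.616101 = 2.2751.
df = n − 2 = 43.
One-sided p ≈ 0.0140, which is < 0.02, so reject H₀.
There is evidence that the true slope on years of experience is positive.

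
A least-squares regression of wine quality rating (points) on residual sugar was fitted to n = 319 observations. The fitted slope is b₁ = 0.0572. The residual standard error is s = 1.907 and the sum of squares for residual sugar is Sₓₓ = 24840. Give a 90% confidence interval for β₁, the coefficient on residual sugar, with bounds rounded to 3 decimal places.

SE(b₁) = s/√Sₓₓ = 1.907/√24840 = 0.0120997.
df = n − 2 = 317.
t* = t_{0.05, 317} = 1.649675.
Margin = t* × SE = 1.649675 × 0.0120997 = 0.01996.
CI: 0.0572 ± 0.01996 → (0.037, 0.077).
With 90% confidence, each one-unit increase in residual sugar is associated with a change of between 0.037 and 0.077 points in wine quality rating.

(0.037, 0.077)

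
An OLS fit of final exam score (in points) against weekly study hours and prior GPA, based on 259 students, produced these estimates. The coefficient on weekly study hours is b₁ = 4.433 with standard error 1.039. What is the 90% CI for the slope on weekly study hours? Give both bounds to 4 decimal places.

(2.7178, 6.1482)

df = n − k − 1 = 259 − 2 − 1 = 256.
t* = t_{0.05, 256} = 1.650828.
Margin = t* × SE = 1.650828 × 1.039 = 1.715210.
CI: 4.433 ± 1.715210 → (2.7178, 6.1482).
With 90% confidence, each one-unit increase in weekly study hours is associated with a change of between 2.7178 and 6.1482 points in final exam score, holding the other predictors fixed.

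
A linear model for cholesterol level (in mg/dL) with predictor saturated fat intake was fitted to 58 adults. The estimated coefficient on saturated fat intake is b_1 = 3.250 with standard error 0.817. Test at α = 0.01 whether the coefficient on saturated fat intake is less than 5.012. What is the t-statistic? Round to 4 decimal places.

H₀: β₁ = 5.012 vs H₁: β₁ < 5.012.
t = (b_1 − β₁⁰)/SE = (3.250 − 5.012) / 0.817 = -2.1567.
df = n − 2 = 58 − 2 = 56.
One-sided p ≈ 0.0177, which is ≥ 0.01, so fail to reject H₀.
The data do not give significant evidence that the true slope on saturated fat intake is below 5.012 mg/dL per unit.

t = -2.1567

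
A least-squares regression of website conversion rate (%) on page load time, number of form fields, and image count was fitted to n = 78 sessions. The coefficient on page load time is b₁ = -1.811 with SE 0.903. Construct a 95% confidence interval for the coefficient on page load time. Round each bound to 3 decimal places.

(-3.610, -0.012)

df = n − k − 1 = 78 − 3 − 1 = 74.
t* = t_{0.025, 74} = 1.992543.
Margin = t* × SE = 1.992543 × 0.903 = 1.79927.
CI: -1.811 ± 1.79927 → (-3.610, -0.012).
With 95% confidence, each one-unit increase in page load time is associated with a change of between -3.610 and -0.012 % in website conversion rate, holding the other predictors fixed.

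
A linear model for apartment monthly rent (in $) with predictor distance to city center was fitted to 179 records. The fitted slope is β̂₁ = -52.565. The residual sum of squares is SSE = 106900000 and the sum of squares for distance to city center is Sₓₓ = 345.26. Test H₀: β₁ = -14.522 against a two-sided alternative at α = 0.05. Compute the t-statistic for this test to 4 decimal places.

t = -0.9096

MSE = SSE/(n − 2) = 106900000/177 = 603955.
SE(β̂₁) = √(MSE/Sₓₓ) = √(603955/345.26) = 41.8243.
t = (-52.565 − (-14.522)) / 41.8243 = -0.9096.
df = n − 2 = 177.
Two-sided p ≈ 0.3643, which is ≥ 0.05, so fail to reject H₀.
The data are consistent with a true slope of -14.522 $ per unit of distance to city center.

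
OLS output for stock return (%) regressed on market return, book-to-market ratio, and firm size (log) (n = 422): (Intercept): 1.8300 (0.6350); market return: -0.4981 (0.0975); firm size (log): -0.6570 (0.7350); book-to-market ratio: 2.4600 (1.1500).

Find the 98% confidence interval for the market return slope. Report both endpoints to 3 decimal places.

Read off: b = -0.4981, SE = 0.0975 for market return.
df = n − k − 1 = 422 − 3 − 1 = 418.
t* = t_{0.01, 418} = 2.335302.
Margin = t* × SE = 2.335302 × 0.0975 = 0.22769.
CI: -0.4981 ± 0.22769 → (-0.726, -0.270).

(-0.726, -0.270)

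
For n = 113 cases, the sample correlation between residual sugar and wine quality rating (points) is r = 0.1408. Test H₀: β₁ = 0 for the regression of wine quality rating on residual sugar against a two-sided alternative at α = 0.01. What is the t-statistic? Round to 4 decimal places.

t = r·√(n − 2)/√(1 − r²) = 0.1408·√111/√0.980175 = 1.4983.
df = n − 2 = 111.
Two-sided p ≈ 0.1369, which is ≥ 0.01, so fail to reject H₀.
The data do not give significant evidence of a linear association between residual sugar and wine quality rating.

t = 1.4983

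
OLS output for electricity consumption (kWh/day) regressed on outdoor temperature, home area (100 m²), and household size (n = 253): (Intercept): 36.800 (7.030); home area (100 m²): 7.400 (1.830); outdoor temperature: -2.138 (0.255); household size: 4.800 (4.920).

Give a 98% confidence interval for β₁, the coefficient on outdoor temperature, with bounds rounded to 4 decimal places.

Read off: b = -2.138, SE = 0.255 for outdoor temperature.
df = n − k − 1 = 253 − 3 − 1 = 249.
t* = t_{0.01, 249} = 2.341417.
Margin = t* × SE = 2.341417 × 0.255 = 0.597061.
CI: -2.138 ± 0.597061 → (-2.7351, -1.5409).

(-2.7351, -1.5409)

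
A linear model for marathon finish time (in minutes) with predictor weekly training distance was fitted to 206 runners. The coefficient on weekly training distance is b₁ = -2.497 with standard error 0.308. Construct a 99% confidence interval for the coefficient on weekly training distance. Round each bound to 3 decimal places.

df = n − 2 = 206 − 2 = 204.
t* = t_{0.005, 204} = 2.600144.
Margin = t* × SE = 2.600144 × 0.308 = 0.80084.
CI: -2.497 ± 0.80084 → (-3.298, -1.696).
With 99% confidence, each one-unit increase in weekly training distance is associated with a change of between -3.298 and -1.696 minutes in marathon finish time.

(-3.298, -1.696)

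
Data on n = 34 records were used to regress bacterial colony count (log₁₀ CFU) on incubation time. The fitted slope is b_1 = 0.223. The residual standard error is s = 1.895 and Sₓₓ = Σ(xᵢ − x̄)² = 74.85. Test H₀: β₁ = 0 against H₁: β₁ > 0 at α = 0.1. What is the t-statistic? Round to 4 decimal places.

t = 1.0181

SE(b_1) = s/√Sₓₓ = 1.895/√74.85 = 0.219035.
t = 0.223 / 0.219035 = 1.0181.
df = n − 2 = 32.
One-sided p ≈ 0.1581, which is ≥ 0.1, so fail to reject H₀.
The data do not give significant evidence that the true slope on incubation time is positive.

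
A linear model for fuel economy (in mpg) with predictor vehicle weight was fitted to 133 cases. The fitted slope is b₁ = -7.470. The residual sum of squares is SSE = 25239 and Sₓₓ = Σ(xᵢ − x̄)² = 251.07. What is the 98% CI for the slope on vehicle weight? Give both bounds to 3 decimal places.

(-9.533, -5.407)

MSE = SSE/(n − 2) = 25239/131 = 192.664.
SE(b₁) = √(MSE/Sₓₓ) = √(192.664/251.07) = 0.875998.
df = n − 2 = 131.
t* = t_{0.01, 131} = 2.35515.
Margin = t* × SE = 2.35515 × 0.875998 = 2.06311.
CI: -7.470 ± 2.06311 → (-9.533, -5.407).
With 98% confidence, each one-unit increase in vehicle weight is associated with a change of between -9.533 and -5.407 mpg in fuel economy.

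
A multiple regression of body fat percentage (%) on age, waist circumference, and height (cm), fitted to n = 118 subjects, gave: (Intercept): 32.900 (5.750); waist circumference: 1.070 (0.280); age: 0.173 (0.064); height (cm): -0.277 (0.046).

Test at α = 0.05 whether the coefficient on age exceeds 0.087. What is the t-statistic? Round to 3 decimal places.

t = 1.344

Read off: b = 0.173, SE = 0.064 for age.
H₀: β₁ = 0.087 vs H₁: β₁ > 0.087.
t = (0.173 − 0.087) / 0.064 = 1.344.
df = n − k − 1 = 118 − 3 − 1 = 114.
One-sided p ≈ 0.0908, which is ≥ 0.05, so fail to reject H₀.
The data do not give significant evidence that the true slope on age exceeds 0.087 % per unit, holding the other predictors fixed.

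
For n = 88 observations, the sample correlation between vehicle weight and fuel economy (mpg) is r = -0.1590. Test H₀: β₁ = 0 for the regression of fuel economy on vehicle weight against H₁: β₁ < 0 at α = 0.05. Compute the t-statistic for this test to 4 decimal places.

t = -1.4935

t = r·√(n − 2)/√(1 − r²) = -0.1590·√86/√0.974719 = -1.4935.
df = n − 2 = 86.
One-sided p ≈ 0.0695, which is ≥ 0.05, so fail to reject H₀.
The data do not give significant evidence of a linear association between vehicle weight and fuel economy.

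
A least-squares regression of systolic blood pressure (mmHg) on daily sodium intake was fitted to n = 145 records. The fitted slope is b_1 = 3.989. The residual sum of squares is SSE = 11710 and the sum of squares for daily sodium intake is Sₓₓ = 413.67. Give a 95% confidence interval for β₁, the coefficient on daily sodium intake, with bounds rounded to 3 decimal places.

MSE = SSE/(n − 2) = 11710/143 = 81.8881.
SE(b_1) = √(MSE/Sₓₓ) = √(81.8881/413.67) = 0.444922.
df = n − 2 = 143.
t* = t_{0.025, 143} = 1.976692.
Margin = t* × SE = 1.976692 × 0.444922 = 0.87947.
CI: 3.989 ± 0.87947 → (3.110, 4.868).
With 95% confidence, each one-unit increase in daily sodium intake is associated with a change of between 3.110 and 4.868 mmHg in systolic blood pressure.

(3.110, 4.868)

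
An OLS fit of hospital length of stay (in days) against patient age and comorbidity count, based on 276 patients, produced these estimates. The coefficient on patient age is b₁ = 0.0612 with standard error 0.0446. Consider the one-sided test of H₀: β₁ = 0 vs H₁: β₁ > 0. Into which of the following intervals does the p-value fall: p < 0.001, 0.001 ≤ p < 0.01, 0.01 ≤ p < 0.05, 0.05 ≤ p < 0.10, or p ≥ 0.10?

t = 0.0612 / 0.0446 = 1.372.
df = n − k − 1 = 276 − 2 − 1 = 273.
One-sided p = P(T_{273} > t) ≈ 0.0856.
So 0.05 ≤ p < 0.10.

0.05 ≤ p < 0.10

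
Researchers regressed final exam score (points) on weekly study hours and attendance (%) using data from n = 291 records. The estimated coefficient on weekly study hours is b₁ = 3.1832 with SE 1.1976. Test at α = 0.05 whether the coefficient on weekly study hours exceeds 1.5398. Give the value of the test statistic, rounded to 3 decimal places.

t = 1.372

H₀: β₁ = 1.5398 vs H₁: β₁ > 1.5398.
t = (b₁ − β₁⁰)/SE = (3.1832 − 1.5398) / 1.1976 = 1.372.
df = n − k − 1 = 291 − 2 − 1 = 288.
One-sided p ≈ 0.0855, which is ≥ 0.05, so fail to reject H₀.
The data do not give significant evidence that the true slope on weekly study hours exceeds 1.5398 points per unit, holding the other predictors fixed.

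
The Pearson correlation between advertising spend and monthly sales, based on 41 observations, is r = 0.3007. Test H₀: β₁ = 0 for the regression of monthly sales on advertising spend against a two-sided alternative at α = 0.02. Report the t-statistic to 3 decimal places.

t = r·√(n − 2)/√(1 − r²) = 0.3007·√39/√0.90958 = 1.969.
df = n − 2 = 39.
Two-sided p ≈ 0.0561, which is ≥ 0.02, so fail to reject H₀.
The data do not give significant evidence of a linear association between advertising spend and monthly sales.

t = 1.969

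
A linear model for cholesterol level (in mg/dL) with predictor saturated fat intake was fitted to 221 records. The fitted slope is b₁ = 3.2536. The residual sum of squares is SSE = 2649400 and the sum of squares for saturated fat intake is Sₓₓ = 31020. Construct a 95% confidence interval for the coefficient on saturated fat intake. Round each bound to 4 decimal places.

(2.0228, 4.4844)

MSE = SSE/(n − 2) = 2649400/219 = 12097.7.
SE(b₁) = √(MSE/Sₓₓ) = √(12097.7/31020) = 0.624498.
df = n − 2 = 219.
t* = t_{0.025, 219} = 1.970855.
Margin = t* × SE = 1.970855 × 0.624498 = 1.230795.
CI: 3.2536 ± 1.230795 → (2.0228, 4.4844).
With 95% confidence, each one-unit increase in saturated fat intake is associated with a change of between 2.0228 and 4.4844 mg/dL in cholesterol level.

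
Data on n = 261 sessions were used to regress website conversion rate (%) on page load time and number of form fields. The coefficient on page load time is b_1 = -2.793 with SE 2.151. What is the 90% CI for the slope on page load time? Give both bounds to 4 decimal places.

df = n − k − 1 = 261 − 2 − 1 = 258.
t* = t_{0.05, 258} = 1.650781.
Margin = t* × SE = 1.650781 × 2.151 = 3.550830.
CI: -2.793 ± 3.550830 → (-6.3438, 0.7578).
With 90% confidence, each one-unit increase in page load time is associated with a change of between -6.3438 and 0.7578 % in website conversion rate, holding the other predictors fixed.

(-6.3438, 0.7578)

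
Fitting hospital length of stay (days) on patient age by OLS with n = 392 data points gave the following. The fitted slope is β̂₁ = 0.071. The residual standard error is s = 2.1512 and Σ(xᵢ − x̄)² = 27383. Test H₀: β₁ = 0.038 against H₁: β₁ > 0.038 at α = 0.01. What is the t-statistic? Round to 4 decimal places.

SE(β̂₁) = s/√Sₓₓ = 2.1512/√27383 = 0.0129999.
t = (0.071 − 0.038) / 0.0129999 = 2.5385.
df = n − 2 = 390.
One-sided p ≈ 0.0058, which is < 0.01, so reject H₀.
There is evidence that the true slope on patient age exceeds 0.038 days per unit.

t = 2.5385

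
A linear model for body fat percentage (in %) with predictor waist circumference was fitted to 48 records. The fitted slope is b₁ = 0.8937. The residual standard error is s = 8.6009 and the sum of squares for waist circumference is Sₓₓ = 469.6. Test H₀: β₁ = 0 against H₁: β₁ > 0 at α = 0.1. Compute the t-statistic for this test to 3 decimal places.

SE(b₁) = s/√Sₓₓ = 8.6009/√469.6 = 0.396899.
t = 0.8937 / 0.396899 = 2.252.
df = n − 2 = 46.
One-sided p ≈ 0.0146, which is < 0.1, so reject H₀.
There is evidence that the true slope on waist circumference is positive.

t = 2.252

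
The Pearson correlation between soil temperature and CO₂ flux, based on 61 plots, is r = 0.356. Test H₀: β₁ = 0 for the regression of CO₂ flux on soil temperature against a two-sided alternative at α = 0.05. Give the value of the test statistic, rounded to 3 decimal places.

t = r·√(n − 2)/√(1 − r²) = 0.356·√59/√0.873264 = 2.926.
df = n − 2 = 59.
Two-sided p ≈ 0.0049, which is < 0.05, so reject H₀.
There is evidence of a linear association between soil temperature and CO₂ flux.

t = 2.926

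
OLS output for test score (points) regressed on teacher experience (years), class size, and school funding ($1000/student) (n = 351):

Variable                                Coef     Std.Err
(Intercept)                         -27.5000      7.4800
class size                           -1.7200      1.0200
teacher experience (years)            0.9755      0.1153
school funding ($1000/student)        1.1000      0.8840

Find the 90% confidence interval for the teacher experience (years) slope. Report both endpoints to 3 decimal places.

(0.785, 1.166)

Read off: b = 0.9755, SE = 0.1153 for teacher experience (years).
df = n − k − 1 = 351 − 3 − 1 = 347.
t* = t_{0.05, 347} = 1.649257.
Margin = t* × SE = 1.649257 × 0.1153 = 0.19016.
CI: 0.9755 ± 0.19016 → (0.785, 1.166).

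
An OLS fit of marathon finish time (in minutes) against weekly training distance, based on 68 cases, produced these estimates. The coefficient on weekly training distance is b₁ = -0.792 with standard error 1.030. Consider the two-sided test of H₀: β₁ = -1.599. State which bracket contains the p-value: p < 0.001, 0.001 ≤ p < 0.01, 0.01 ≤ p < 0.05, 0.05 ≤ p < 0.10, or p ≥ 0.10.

p ≥ 0.10

t = (-0.792 − (-1.599)) / 1.030 = 0.783.
df = n − 2 = 68 − 2 = 66.
Two-sided p = 2·P(T_{66} > |t|) ≈ 0.4361.
So p ≥ 0.10.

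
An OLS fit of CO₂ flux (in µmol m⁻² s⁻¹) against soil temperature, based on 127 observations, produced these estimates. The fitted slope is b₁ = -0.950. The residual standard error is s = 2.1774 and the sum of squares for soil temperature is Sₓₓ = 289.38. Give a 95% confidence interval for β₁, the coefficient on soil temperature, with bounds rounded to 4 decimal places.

(-1.2033, -0.6967)

SE(b₁) = s/√Sₓₓ = 2.1774/√289.38 = 0.127998.
df = n − 2 = 125.
t* = t_{0.025, 125} = 1.979124.
Margin = t* × SE = 1.979124 × 0.127998 = 0.253324.
CI: -0.950 ± 0.253324 → (-1.2033, -0.6967).
With 95% confidence, each one-unit increase in soil temperature is associated with a change of between -1.2033 and -0.6967 µmol m⁻² s⁻¹ in CO₂ flux.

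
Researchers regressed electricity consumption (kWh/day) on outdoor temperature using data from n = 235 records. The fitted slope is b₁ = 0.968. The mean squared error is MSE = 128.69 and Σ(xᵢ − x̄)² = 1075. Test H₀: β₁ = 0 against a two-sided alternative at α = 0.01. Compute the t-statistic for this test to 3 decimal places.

SE(b₁) = √(MSE/Sₓₓ) = √(128.69/1075) = 0.345994.
t = 0.968 / 0.345994 = 2.798.
df = n − 2 = 233.
Two-sided p ≈ 0.0056, which is < 0.01, so reject H₀.
There is evidence that outdoor temperature is associated with electricity consumption.

t = 2.798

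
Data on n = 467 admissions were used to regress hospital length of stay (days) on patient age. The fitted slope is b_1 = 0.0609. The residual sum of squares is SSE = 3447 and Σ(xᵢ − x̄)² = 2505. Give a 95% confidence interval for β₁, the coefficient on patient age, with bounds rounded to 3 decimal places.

(-0.046, 0.168)

MSE = SSE/(n − 2) = 3447/465 = 7.4129.
SE(b_1) = √(MSE/Sₓₓ) = √(7.4129/2505) = 0.0543989.
df = n − 2 = 465.
t* = t_{0.025, 465} = 1.965079.
Margin = t* × SE = 1.965079 × 0.0543989 = 0.10690.
CI: 0.0609 ± 0.10690 → (-0.046, 0.168).
With 95% confidence, each one-unit increase in patient age is associated with a change of between -0.046 and 0.168 days in hospital length of stay.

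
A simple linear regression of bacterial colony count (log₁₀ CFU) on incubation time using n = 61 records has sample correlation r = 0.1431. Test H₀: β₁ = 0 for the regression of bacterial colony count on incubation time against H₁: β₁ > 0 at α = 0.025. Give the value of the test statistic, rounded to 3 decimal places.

t = 1.111

t = r·√(n − 2)/√(1 − r²) = 0.1431·√59/√0.979522 = 1.111.
df = n − 2 = 59.
One-sided p ≈ 0.1356, which is ≥ 0.025, so fail to reject H₀.
The data do not give significant evidence of a linear association between incubation time and bacterial colony count.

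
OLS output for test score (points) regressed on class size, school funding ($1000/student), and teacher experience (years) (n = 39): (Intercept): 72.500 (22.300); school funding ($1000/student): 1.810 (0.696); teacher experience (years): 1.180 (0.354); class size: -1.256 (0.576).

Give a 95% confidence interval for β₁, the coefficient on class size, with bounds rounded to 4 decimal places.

Read off: b = -1.256, SE = 0.576 for class size.
df = n − k − 1 = 39 − 3 − 1 = 35.
t* = t_{0.025, 35} = 2.030108.
Margin = t* × SE = 2.030108 × 0.576 = 1.169342.
CI: -1.256 ± 1.169342 → (-2.4253, -0.0867).

(-2.4253, -0.0867)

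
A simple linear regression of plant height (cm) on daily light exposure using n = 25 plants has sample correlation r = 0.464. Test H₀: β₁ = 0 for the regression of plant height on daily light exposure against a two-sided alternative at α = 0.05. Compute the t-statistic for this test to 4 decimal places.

t = 2.5121

t = r·√(n − 2)/√(1 − r²) = 0.464·√23/√0.784704 = 2.5121.
df = n − 2 = 23.
Two-sided p ≈ 0.0195, which is < 0.05, so reject H₀.
There is evidence of a linear association between daily light exposure and plant height.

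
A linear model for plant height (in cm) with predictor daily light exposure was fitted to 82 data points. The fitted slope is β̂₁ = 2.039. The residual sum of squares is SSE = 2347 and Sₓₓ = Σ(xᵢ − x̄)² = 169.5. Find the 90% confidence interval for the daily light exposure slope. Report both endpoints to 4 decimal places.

MSE = SSE/(n − 2) = 2347/80 = 29.3375.
SE(β̂₁) = √(MSE/Sₓₓ) = √(29.3375/169.5) = 0.416032.
df = n − 2 = 80.
t* = t_{0.05, 80} = 1.664125.
Margin = t* × SE = 1.664125 × 0.416032 = 0.692329.
CI: 2.039 ± 0.692329 → (1.3467, 2.7313).
With 90% confidence, each one-unit increase in daily light exposure is associated with a change of between 1.3467 and 2.7313 cm in plant height.

(1.3467, 2.7313)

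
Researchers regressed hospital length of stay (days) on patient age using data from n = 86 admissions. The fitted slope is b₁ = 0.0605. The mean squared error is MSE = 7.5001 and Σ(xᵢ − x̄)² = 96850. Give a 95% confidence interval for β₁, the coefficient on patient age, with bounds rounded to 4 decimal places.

(0.0430, 0.0780)

SE(b₁) = √(MSE/Sₓₓ) = √(7.5001/96850) = 0.00880002.
df = n − 2 = 84.
t* = t_{0.025, 84} = 1.98861.
Margin = t* × SE = 1.98861 × 0.00880002 = 0.017500.
CI: 0.0605 ± 0.017500 → (0.0430, 0.0780).
With 95% confidence, each one-unit increase in patient age is associated with a change of between 0.0430 and 0.0780 days in hospital length of stay.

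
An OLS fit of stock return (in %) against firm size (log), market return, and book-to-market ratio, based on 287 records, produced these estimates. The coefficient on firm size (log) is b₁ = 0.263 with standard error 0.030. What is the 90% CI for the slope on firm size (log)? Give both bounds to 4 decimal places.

(0.2135, 0.3125)

df = n − k − 1 = 287 − 3 − 1 = 283.
t* = t_{0.05, 283} = 1.650256.
Margin = t* × SE = 1.650256 × 0.030 = 0.049508.
CI: 0.263 ± 0.049508 → (0.2135, 0.3125).
With 90% confidence, each one-unit increase in firm size (log) is associated with a change of between 0.2135 and 0.3125 % in stock return, holding the other predictors fixed.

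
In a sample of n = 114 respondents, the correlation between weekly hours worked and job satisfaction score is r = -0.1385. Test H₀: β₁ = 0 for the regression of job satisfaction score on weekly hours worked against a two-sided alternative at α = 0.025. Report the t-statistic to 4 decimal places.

t = r·√(n − 2)/√(1 − r²) = -0.1385·√112/√0.980818 = -1.4800.
df = n − 2 = 112.
Two-sided p ≈ 0.1417, which is ≥ 0.025, so fail to reject H₀.
The data do not give significant evidence of a linear association between weekly hours worked and job satisfaction score.

t = -1.4800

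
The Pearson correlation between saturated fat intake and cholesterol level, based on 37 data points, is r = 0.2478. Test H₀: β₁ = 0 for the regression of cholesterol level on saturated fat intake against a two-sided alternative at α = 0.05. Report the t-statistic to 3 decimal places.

t = 1.513

t = r·√(n − 2)/√(1 − r²) = 0.2478·√35/√0.938595 = 1.513.
df = n − 2 = 35.
Two-sided p ≈ 0.1392, which is ≥ 0.05, so fail to reject H₀.
The data do not give significant evidence of a linear association between saturated fat intake and cholesterol level.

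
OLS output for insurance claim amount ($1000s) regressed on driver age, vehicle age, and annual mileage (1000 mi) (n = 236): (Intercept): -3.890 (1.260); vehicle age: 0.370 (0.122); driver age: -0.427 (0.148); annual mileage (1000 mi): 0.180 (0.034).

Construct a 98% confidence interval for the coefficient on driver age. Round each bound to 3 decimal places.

(-0.774, -0.080)

Read off: b = -0.427, SE = 0.148 for driver age.
df = n − k − 1 = 236 − 3 − 1 = 232.
t* = t_{0.01, 232} = 2.342528.
Margin = t* × SE = 2.342528 × 0.148 = 0.34669.
CI: -0.427 ± 0.34669 → (-0.774, -0.080).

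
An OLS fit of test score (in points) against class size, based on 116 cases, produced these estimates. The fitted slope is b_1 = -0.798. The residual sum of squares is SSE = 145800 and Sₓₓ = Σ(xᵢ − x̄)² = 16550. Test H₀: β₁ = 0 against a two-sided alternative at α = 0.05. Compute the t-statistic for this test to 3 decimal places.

t = -2.871

MSE = SSE/(n − 2) = 145800/114 = 1278.95.
SE(b_1) = √(MSE/Sₓₓ) = √(1278.95/16550) = 0.277989.
t = -0.798 / 0.277989 = -2.871.
df = n − 2 = 114.
Two-sided p ≈ 0.0049, which is < 0.05, so reject H₀.
There is evidence that class size is associated with test score.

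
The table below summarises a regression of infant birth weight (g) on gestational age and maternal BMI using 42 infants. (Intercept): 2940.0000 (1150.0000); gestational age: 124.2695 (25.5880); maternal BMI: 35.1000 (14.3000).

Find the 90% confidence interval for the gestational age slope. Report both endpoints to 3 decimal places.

Read off: b = 124.2695, SE = 25.5880 for gestational age.
df = n − k − 1 = 42 − 2 − 1 = 39.
t* = t_{0.05, 39} = 1.684875.
Margin = t* × SE = 1.684875 × 25.5880 = 43.11258.
CI: 124.2695 ± 43.11258 → (81.157, 167.382).

(81.157, 167.382)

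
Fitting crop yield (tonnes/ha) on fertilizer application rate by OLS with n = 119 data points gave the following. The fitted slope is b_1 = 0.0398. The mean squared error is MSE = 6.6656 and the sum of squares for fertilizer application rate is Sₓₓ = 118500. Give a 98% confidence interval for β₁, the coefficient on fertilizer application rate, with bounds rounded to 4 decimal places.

(0.0221, 0.0575)

SE(b_1) = √(MSE/Sₓₓ) = √(6.6656/118500) = 0.00749999.
df = n − 2 = 117.
t* = t_{0.01, 117} = 2.358642.
Margin = t* × SE = 2.358642 × 0.00749999 = 0.017690.
CI: 0.0398 ± 0.017690 → (0.0221, 0.0575).
With 98% confidence, each one-unit increase in fertilizer application rate is associated with a change of between 0.0221 and 0.0575 tonnes/ha in crop yield.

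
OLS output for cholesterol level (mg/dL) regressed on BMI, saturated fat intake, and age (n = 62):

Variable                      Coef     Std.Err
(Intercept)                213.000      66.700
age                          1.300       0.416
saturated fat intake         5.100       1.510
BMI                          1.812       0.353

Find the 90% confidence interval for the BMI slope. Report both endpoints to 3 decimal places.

Read off: b = 1.812, SE = 0.353 for BMI.
df = n − k − 1 = 62 − 3 − 1 = 58.
t* = t_{0.05, 58} = 1.671553.
Margin = t* × SE = 1.671553 × 0.353 = 0.59006.
CI: 1.812 ± 0.59006 → (1.222, 2.402).

(1.222, 2.402)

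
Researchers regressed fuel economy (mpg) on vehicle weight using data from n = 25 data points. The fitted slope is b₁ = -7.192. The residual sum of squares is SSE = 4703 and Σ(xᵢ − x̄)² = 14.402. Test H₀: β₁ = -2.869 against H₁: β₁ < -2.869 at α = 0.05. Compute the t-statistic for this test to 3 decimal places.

MSE = SSE/(n − 2) = 4703/23 = 204.478.
SE(b₁) = √(MSE/Sₓₓ) = √(204.478/14.402) = 3.76801.
t = (-7.192 − (-2.869)) / 3.76801 = -1.147.
df = n − 2 = 23.
One-sided p ≈ 0.1315, which is ≥ 0.05, so fail to reject H₀.
The data do not give significant evidence that the true slope on vehicle weight is below -2.869 mpg per unit.

t = -1.147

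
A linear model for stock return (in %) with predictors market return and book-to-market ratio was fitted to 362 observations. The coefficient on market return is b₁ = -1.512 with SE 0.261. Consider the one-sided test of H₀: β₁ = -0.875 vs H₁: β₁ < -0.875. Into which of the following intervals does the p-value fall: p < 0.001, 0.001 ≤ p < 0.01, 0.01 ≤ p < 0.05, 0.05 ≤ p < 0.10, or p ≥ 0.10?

0.001 ≤ p < 0.01

t = (-1.512 − (-0.875)) / 0.261 = -2.441.
df = n − k − 1 = 362 − 2 − 1 = 359.
One-sided p = P(T_{359} < t) ≈ 0.0076.
So 0.001 ≤ p < 0.01.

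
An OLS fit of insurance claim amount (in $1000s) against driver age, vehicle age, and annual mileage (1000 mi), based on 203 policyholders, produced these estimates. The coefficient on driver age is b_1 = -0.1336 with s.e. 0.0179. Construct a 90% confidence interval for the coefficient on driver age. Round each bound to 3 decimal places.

(-0.163, -0.104)

df = n − k − 1 = 203 − 3 − 1 = 199.
t* = t_{0.05, 199} = 1.652547.
Margin = t* × SE = 1.652547 × 0.0179 = 0.02958.
CI: -0.1336 ± 0.02958 → (-0.163, -0.104).
With 90% confidence, each one-unit increase in driver age is associated with a change of between -0.163 and -0.104 $1000s in insurance claim amount, holding the other predictors fixed.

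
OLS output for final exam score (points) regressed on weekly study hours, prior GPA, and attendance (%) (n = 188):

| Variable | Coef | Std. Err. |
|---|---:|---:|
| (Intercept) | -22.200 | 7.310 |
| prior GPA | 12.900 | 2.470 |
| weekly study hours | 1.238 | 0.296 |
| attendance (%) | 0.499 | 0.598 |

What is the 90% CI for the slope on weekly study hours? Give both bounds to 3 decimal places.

Read off: b = 1.238, SE = 0.296 for weekly study hours.
df = n − k − 1 = 188 − 3 − 1 = 184.
t* = t_{0.05, 184} = 1.653177.
Margin = t* × SE = 1.653177 × 0.296 = 0.48934.
CI: 1.238 ± 0.48934 → (0.749, 1.727).

(0.749, 1.727)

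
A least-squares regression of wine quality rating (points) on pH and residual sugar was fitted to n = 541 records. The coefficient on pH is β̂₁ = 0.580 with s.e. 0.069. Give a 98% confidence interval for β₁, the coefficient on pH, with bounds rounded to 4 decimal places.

df = n − k − 1 = 541 − 2 − 1 = 538.
t* = t_{0.01, 538} = 2.333299.
Margin = t* × SE = 2.333299 × 0.069 = 0.160998.
CI: 0.580 ± 0.160998 → (0.4190, 0.7410).
With 98% confidence, each one-unit increase in pH is associated with a change of between 0.4190 and 0.7410 points in wine quality rating, holding the other predictors fixed.

(0.4190, 0.7410)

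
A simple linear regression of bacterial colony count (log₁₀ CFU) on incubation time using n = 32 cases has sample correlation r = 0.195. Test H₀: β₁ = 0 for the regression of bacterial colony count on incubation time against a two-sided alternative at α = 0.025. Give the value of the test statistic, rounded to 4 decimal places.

t = r·√(n − 2)/√(1 − r²) = 0.195·√30/√0.961975 = 1.0890.
df = n − 2 = 30.
Two-sided p ≈ 0.2848, which is ≥ 0.025, so fail to reject H₀.
The data do not give significant evidence of a linear association between incubation time and bacterial colony count.

t = 1.0890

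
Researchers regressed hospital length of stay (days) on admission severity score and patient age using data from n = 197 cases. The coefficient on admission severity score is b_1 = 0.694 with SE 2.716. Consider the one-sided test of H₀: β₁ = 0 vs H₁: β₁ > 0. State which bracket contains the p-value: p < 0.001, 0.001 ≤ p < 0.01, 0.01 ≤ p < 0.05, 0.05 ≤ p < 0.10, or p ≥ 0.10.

p ≥ 0.10

t = 0.694 / 2.716 = 0.256.
df = n − k − 1 = 197 − 2 − 1 = 194.
One-sided p = P(T_{194} > t) ≈ 0.3993.
So p ≥ 0.10.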